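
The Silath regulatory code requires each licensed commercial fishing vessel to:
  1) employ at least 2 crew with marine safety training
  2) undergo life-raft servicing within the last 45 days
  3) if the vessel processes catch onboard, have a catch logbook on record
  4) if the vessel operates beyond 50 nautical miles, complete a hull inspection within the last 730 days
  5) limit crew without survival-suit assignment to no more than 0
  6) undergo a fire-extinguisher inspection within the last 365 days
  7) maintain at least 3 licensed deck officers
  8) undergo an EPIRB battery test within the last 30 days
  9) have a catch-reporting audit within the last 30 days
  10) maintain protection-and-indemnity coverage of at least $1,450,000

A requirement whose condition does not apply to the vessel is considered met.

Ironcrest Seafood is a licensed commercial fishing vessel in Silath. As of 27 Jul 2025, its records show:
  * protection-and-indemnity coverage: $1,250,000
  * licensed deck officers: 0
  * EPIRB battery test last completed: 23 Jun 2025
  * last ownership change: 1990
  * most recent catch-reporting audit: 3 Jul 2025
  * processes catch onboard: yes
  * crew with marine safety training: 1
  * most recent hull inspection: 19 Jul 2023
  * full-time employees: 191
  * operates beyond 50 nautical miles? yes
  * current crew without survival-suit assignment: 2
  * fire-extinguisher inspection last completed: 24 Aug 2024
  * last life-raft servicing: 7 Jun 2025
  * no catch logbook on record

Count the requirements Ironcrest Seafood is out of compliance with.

1. crew with marine safety training 1 < 2 → not met
2. life-raft servicing 50 days ago vs limit 45 → not met
3. condition 'processes catch onboard' holds; catch logbook absent → not met
4. condition 'operates beyond 50 nautical miles' holds; hull inspection 739 days ago vs limit 730 → not met
5. crew without survival-suit assignment 2 > 0 → not met
6. fire-extinguisher inspection 337 days ago vs limit 365 → met
7. licensed deck officers 0 < 3 → not met
8. EPIRB battery test 34 days ago vs limit 30 → not met
9. catch-reporting audit 24 days ago vs limit 30 → met
10. protection-and-indemnity coverage $1,250,000 < $1,450,000 → not met
Not met: 8 of 10

8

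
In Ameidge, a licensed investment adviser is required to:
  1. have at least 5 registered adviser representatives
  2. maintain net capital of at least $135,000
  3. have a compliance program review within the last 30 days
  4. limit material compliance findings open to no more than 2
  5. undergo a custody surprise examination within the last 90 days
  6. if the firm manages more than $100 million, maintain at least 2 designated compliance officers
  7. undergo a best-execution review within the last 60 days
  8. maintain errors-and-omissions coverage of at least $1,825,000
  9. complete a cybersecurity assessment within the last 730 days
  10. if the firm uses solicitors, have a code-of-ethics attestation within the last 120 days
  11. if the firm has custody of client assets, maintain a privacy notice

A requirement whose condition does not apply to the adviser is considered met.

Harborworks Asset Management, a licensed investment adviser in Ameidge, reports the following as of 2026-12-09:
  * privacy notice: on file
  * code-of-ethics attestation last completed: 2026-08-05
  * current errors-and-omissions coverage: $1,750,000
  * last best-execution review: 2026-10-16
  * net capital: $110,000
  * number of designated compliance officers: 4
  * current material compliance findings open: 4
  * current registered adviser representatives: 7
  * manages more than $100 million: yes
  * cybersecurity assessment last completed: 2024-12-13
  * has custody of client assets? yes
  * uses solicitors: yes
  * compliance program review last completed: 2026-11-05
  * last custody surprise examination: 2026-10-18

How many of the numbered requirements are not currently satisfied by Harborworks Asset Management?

1. registered adviser representatives 7 ≥ 5 → met
2. net capital $110,000 < $135,000 → not met
3. compliance program review 34 days ago vs limit 30 → not met
4. material compliance findings open 4 > 2 → not met
5. custody surprise examination 52 days ago vs limit 90 → met
6. condition 'manages more than $100 million' holds; designated compliance officers 4 ≥ 2 → met
7. best-execution review 54 days ago vs limit 60 → met
8. errors-and-omissions coverage $1,750,000 < $1,825,000 → not met
9. cybersecurity assessment 726 days ago vs limit 730 → met
10. condition 'uses solicitors' holds; code-of-ethics attestation 126 days ago vs limit 120 → not met
11. condition 'has custody of client assets' holds; privacy notice present → met
Not met: 5 of 11

5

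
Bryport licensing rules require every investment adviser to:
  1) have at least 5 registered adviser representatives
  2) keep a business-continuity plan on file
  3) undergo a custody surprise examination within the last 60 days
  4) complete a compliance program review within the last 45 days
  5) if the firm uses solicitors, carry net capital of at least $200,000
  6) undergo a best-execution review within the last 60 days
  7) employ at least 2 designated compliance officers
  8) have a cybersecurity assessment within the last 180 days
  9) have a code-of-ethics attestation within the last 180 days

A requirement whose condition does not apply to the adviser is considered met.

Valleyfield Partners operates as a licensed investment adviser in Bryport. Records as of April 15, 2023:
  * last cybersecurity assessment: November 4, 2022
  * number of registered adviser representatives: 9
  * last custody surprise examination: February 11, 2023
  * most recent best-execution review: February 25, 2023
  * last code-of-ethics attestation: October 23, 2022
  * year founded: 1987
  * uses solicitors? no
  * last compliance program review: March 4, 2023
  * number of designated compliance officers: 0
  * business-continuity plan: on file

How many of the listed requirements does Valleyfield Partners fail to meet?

1. registered adviser representatives 9 ≥ 5 → met
2. business-continuity plan present → met
3. custody surprise examination 63 days ago vs limit 60 → not met
4. compliance program review 42 days ago vs limit 45 → met
5. condition 'uses solicitors' does not hold → requirement n/a → met
6. best-execution review 49 days ago vs limit 60 → met
7. designated compliance officers 0 < 2 → not met
8. cybersecurity assessment 162 days ago vs limit 180 → met
9. code-of-ethics attestation 174 days ago vs limit 180 → met
Not met: 2 of 9

2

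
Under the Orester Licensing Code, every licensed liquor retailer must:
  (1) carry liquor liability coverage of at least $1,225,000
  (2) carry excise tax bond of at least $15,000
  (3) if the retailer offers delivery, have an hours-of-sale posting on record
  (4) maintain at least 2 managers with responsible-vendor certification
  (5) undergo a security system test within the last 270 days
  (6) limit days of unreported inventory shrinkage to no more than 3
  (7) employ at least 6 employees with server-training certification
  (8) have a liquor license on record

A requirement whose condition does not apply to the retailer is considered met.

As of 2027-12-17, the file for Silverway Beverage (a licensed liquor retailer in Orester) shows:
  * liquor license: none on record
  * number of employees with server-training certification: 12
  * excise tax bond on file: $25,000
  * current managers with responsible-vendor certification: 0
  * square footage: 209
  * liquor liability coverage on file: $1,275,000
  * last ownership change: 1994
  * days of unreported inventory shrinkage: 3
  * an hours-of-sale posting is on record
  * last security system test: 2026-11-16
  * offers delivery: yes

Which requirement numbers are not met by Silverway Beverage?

1. liquor liability coverage $1,275,000 ≥ $1,225,000 → met
2. excise tax bond $25,000 ≥ $15,000 → met
3. condition 'offers delivery' holds; hours-of-sale posting present → met
4. managers with responsible-vendor certification 0 < 2 → not met
5. security system test 396 days ago vs limit 270 → not met
6. days of unreported inventory shrinkage 3 ≤ 3 → met
7. employees with server-training certification 12 ≥ 6 → met
8. liquor license absent → not met
Not met: 4, 5, 8

4, 5, 8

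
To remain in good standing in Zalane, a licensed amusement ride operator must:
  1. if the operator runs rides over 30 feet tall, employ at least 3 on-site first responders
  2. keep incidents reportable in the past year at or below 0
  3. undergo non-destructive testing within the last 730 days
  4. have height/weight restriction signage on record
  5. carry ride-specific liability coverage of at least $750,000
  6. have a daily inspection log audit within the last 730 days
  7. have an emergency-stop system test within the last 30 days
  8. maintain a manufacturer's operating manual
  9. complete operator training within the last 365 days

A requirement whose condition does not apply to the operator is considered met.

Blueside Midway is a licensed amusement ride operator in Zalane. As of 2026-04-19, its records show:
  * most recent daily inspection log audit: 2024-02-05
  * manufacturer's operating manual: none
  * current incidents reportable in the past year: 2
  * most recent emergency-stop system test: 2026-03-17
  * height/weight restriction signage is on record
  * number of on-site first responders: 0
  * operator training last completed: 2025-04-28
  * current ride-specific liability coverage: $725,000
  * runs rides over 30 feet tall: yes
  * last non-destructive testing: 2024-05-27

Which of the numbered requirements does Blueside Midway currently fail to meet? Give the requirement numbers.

1, 2, 5, 6, 7, 8

1. condition 'runs rides over 30 feet tall' holds; on-site first responders 0 < 3 → not met
2. incidents reportable in the past year 2 > 0 → not met
3. non-destructive testing 692 days ago vs limit 730 → met
4. height/weight restriction signage present → met
5. ride-specific liability coverage $725,000 < $750,000 → not met
6. daily inspection log audit 804 days ago vs limit 730 → not met
7. emergency-stop system test 33 days ago vs limit 30 → not met
8. manufacturer's operating manual absent → not met
9. operator training 356 days ago vs limit 365 → met
Not met: 1, 2, 5, 6, 7, 8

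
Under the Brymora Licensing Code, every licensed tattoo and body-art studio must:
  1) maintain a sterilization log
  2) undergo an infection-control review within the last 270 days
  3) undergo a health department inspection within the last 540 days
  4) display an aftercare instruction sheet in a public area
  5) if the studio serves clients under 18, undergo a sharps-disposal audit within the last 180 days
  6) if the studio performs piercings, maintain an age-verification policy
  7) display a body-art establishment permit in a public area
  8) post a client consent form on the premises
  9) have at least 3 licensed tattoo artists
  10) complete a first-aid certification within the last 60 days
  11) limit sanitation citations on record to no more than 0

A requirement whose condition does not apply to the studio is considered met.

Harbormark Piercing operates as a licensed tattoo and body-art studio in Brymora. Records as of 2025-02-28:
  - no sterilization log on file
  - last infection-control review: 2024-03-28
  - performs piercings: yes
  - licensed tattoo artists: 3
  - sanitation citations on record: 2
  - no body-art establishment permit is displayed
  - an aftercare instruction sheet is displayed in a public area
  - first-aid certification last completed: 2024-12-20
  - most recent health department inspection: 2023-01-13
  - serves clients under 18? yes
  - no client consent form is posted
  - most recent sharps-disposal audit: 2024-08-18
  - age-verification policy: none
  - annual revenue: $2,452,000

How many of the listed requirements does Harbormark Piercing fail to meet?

9

1. sterilization log absent → not met
2. infection-control review 337 days ago vs limit 270 → not met
3. health department inspection 777 days ago vs limit 540 → not met
4. aftercare instruction sheet present → met
5. condition 'serves clients under 18' holds; sharps-disposal audit 194 days ago vs limit 180 → not met
6. condition 'performs piercings' holds; age-verification policy absent → not met
7. body-art establishment permit absent → not met
8. client consent form absent → not met
9. licensed tattoo artists 3 ≥ 3 → met
10. first-aid certification 70 days ago vs limit 60 → not met
11. sanitation citations on record 2 > 0 → not met
Not met: 9 of 11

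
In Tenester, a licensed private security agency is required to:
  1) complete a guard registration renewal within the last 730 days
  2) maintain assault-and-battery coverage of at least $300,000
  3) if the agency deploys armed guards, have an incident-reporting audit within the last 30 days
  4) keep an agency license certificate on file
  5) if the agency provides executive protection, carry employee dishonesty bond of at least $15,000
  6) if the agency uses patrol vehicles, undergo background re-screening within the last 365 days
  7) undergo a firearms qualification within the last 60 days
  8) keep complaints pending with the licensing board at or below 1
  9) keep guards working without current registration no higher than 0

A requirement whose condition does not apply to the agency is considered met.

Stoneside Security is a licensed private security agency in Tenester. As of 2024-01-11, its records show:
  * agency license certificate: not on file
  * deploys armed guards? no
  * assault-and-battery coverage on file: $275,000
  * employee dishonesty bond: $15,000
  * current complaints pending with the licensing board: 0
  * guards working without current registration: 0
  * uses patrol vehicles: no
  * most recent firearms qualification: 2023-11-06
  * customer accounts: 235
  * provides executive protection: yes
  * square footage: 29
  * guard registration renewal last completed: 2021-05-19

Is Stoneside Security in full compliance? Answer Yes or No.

No

1. guard registration renewal 967 days ago vs limit 730 → not met
2. assault-and-battery coverage $275,000 < $300,000 → not met
3. condition 'deploys armed guards' does not hold → requirement n/a → met
4. agency license certificate absent → not met
5. condition 'provides executive protection' holds; employee dishonesty bond $15,000 ≥ $15,000 → met
6. condition 'uses patrol vehicles' does not hold → requirement n/a → met
7. firearms qualification 66 days ago vs limit 60 → not met
8. complaints pending with the licensing board 0 ≤ 1 → met
9. guards working without current registration 0 ≤ 0 → met
Not met: 1, 2, 4, 7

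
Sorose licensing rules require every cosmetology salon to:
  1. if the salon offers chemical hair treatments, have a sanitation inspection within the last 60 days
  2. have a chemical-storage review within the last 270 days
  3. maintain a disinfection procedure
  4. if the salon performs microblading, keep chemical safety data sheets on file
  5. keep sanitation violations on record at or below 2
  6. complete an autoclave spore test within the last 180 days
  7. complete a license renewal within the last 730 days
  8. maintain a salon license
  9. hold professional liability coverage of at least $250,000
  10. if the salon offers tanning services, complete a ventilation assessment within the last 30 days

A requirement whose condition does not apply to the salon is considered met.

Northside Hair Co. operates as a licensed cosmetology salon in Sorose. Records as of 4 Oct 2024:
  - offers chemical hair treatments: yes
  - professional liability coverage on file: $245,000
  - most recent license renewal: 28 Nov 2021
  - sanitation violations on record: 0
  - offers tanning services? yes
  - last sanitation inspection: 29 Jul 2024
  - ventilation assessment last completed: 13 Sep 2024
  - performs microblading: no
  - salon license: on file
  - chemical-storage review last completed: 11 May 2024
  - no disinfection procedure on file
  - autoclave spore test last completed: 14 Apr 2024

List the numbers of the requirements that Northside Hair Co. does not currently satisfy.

1. condition 'offers chemical hair treatments' holds; sanitation inspection 67 days ago vs limit 60 → not met
2. chemical-storage review 146 days ago vs limit 270 → met
3. disinfection procedure absent → not met
4. condition 'performs microblading' does not hold → requirement n/a → met
5. sanitation violations on record 0 ≤ 2 → met
6. autoclave spore test 173 days ago vs limit 180 → met
7. license renewal 1041 days ago vs limit 730 → not met
8. salon license present → met
9. professional liability coverage $245,000 < $250,000 → not met
10. condition 'offers tanning services' holds; ventilation assessment 21 days ago vs limit 30 → met
Not met: 1, 3, 7, 9

1, 3, 7, 9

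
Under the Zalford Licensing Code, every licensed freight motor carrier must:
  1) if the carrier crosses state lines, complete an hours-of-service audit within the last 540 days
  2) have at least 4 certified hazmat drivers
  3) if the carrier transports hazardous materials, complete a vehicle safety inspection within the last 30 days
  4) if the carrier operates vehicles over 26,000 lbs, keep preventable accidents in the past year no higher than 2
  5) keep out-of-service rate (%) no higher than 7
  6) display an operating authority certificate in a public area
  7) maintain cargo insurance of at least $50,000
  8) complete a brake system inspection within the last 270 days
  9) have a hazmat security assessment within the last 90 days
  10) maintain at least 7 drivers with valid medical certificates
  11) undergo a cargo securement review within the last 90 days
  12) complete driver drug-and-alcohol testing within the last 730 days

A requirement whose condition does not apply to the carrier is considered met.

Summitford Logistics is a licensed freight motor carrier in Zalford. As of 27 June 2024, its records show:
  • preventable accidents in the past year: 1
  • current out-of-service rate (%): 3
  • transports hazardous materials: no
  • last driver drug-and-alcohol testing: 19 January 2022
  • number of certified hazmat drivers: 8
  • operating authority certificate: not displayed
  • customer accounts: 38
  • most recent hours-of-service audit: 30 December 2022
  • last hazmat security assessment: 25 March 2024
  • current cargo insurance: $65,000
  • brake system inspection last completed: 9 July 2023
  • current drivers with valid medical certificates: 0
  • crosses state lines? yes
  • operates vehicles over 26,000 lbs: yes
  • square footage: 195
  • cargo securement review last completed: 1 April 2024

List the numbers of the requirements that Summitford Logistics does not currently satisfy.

1. condition 'crosses state lines' holds; hours-of-service audit 545 days ago vs limit 540 → not met
2. certified hazmat drivers 8 ≥ 4 → met
3. condition 'transports hazardous materials' does not hold → requirement n/a → met
4. condition 'operates vehicles over 26,000 lbs' holds; preventable accidents in the past year 1 ≤ 2 → met
5. out-of-service rate (%) 3 ≤ 7 → met
6. operating authority certificate absent → not met
7. cargo insurance $65,000 ≥ $50,000 → met
8. brake system inspection 354 days ago vs limit 270 → not met
9. hazmat security assessment 94 days ago vs limit 90 → not met
10. drivers with valid medical certificates 0 < 7 → not met
11. cargo securement review 87 days ago vs limit 90 → met
12. driver drug-and-alcohol testing 890 days ago vs limit 730 → not met
Not met: 1, 6, 8, 9, 10, 12

1, 6, 8, 9, 10, 12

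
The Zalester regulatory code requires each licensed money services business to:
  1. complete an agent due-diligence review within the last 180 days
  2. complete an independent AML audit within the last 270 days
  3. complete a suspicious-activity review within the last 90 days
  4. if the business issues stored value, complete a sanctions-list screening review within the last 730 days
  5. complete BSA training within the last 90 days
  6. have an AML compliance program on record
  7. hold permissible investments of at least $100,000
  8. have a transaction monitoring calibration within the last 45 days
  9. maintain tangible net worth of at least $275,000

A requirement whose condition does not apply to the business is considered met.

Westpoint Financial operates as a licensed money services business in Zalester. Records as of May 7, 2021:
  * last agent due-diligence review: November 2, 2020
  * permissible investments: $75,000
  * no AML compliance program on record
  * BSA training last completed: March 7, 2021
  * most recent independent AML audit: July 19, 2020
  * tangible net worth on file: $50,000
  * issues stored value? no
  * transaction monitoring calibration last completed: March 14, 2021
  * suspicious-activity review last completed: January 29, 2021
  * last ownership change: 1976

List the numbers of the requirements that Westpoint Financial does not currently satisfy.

1, 2, 3, 6, 7, 8, 9

1. agent due-diligence review 186 days ago vs limit 180 → not met
2. independent AML audit 292 days ago vs limit 270 → not met
3. suspicious-activity review 98 days ago vs limit 90 → not met
4. condition 'issues stored value' does not hold → requirement n/a → met
5. BSA training 61 days ago vs limit 90 → met
6. AML compliance program absent → not met
7. permissible investments $75,000 < $100,000 → not met
8. transaction monitoring calibration 54 days ago vs limit 45 → not met
9. tangible net worth $50,000 < $275,000 → not met
Not met: 1, 2, 3, 6, 7, 8, 9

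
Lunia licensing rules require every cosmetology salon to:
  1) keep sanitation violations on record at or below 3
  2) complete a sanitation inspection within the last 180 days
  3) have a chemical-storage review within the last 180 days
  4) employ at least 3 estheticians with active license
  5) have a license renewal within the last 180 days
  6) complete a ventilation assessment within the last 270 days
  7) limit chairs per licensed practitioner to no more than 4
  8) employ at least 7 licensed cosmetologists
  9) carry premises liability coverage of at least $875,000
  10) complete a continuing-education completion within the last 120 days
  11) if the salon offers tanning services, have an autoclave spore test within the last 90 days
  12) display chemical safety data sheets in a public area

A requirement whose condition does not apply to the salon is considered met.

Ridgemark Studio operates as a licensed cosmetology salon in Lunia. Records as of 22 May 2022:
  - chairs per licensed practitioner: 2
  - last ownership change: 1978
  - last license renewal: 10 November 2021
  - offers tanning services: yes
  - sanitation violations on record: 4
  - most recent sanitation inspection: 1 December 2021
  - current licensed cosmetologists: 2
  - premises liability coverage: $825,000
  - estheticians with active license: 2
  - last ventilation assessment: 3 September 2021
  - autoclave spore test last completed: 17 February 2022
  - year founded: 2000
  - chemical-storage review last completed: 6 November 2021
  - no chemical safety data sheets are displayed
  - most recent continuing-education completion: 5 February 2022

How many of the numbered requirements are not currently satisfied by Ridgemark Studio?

8

1. sanitation violations on record 4 > 3 → not met
2. sanitation inspection 172 days ago vs limit 180 → met
3. chemical-storage review 197 days ago vs limit 180 → not met
4. estheticians with active license 2 < 3 → not met
5. license renewal 193 days ago vs limit 180 → not met
6. ventilation assessment 261 days ago vs limit 270 → met
7. chairs per licensed practitioner 2 ≤ 4 → met
8. licensed cosmetologists 2 < 7 → not met
9. premises liability coverage $825,000 < $875,000 → not met
10. continuing-education completion 106 days ago vs limit 120 → met
11. condition 'offers tanning services' holds; autoclave spore test 94 days ago vs limit 90 → not met
12. chemical safety data sheets absent → not met
Not met: 8 of 12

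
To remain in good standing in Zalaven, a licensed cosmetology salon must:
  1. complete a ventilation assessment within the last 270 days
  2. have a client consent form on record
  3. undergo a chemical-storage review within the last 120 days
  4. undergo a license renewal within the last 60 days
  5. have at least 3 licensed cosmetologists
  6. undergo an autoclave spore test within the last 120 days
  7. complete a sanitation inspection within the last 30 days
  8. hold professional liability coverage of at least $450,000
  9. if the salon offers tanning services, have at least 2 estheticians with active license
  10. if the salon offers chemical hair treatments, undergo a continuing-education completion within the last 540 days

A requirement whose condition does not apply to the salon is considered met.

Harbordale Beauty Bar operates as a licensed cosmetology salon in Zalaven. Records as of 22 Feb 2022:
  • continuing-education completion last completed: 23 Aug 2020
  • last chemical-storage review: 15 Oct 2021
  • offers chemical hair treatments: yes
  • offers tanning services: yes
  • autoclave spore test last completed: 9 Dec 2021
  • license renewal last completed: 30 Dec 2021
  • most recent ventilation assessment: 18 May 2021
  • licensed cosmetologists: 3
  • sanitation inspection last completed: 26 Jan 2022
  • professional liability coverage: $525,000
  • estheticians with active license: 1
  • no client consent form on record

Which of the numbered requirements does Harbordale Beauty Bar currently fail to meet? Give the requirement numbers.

1. ventilation assessment 280 days ago vs limit 270 → not met
2. client consent form absent → not met
3. chemical-storage review 130 days ago vs limit 120 → not met
4. license renewal 54 days ago vs limit 60 → met
5. licensed cosmetologists 3 ≥ 3 → met
6. autoclave spore test 75 days ago vs limit 120 → met
7. sanitation inspection 27 days ago vs limit 30 → met
8. professional liability coverage $525,000 ≥ $450,000 → met
9. condition 'offers tanning services' holds; estheticians with active license 1 < 2 → not met
10. condition 'offers chemical hair treatments' holds; continuing-education completion 548 days ago vs limit 540 → not met
Not met: 1, 2, 3, 9, 10

1, 2, 3, 9, 10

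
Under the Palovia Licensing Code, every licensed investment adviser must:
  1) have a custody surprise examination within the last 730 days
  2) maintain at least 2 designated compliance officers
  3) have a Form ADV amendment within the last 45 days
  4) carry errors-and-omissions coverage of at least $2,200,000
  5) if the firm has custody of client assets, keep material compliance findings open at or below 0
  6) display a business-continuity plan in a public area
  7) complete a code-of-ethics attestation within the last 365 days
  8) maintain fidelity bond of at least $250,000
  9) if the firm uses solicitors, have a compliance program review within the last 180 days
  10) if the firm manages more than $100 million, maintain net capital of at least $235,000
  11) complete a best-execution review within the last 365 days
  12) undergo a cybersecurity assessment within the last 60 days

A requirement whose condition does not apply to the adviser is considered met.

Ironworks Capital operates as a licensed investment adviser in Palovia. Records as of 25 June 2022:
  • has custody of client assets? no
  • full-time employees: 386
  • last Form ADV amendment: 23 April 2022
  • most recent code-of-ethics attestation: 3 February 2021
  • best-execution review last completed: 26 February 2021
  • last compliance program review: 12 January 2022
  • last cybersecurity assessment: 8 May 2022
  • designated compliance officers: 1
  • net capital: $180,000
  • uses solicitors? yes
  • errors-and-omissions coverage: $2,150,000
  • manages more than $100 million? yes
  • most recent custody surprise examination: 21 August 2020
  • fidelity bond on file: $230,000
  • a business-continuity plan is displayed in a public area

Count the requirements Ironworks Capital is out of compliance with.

1. custody surprise examination 673 days ago vs limit 730 → met
2. designated compliance officers 1 < 2 → not met
3. Form ADV amendment 63 days ago vs limit 45 → not met
4. errors-and-omissions coverage $2,150,000 < $2,200,000 → not met
5. condition 'has custody of client assets' does not hold → requirement n/a → met
6. business-continuity plan present → met
7. code-of-ethics attestation 507 days ago vs limit 365 → not met
8. fidelity bond $230,000 < $250,000 → not met
9. condition 'uses solicitors' holds; compliance program review 164 days ago vs limit 180 → met
10. condition 'manages more than $100 million' holds; net capital $180,000 < $235,000 → not met
11. best-execution review 484 days ago vs limit 365 → not met
12. cybersecurity assessment 48 days ago vs limit 60 → met
Not met: 7 of 12

7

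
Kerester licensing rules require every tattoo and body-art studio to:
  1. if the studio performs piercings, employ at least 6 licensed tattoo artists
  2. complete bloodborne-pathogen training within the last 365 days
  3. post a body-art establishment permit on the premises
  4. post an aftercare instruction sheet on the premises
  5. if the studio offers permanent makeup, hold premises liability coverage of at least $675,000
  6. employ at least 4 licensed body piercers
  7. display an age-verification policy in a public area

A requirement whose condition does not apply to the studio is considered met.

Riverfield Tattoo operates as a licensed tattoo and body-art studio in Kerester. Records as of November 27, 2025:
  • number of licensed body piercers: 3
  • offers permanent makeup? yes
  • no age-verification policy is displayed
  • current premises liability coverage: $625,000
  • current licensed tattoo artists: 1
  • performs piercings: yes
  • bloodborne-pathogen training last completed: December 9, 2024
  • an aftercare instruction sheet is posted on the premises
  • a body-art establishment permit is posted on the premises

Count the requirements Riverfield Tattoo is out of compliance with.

4

1. condition 'performs piercings' holds; licensed tattoo artists 1 < 6 → not met
2. bloodborne-pathogen training 353 days ago vs limit 365 → met
3. body-art establishment permit present → met
4. aftercare instruction sheet present → met
5. condition 'offers permanent makeup' holds; premises liability coverage $625,000 < $675,000 → not met
6. licensed body piercers 3 < 4 → not met
7. age-verification policy absent → not met
Not met: 4 of 7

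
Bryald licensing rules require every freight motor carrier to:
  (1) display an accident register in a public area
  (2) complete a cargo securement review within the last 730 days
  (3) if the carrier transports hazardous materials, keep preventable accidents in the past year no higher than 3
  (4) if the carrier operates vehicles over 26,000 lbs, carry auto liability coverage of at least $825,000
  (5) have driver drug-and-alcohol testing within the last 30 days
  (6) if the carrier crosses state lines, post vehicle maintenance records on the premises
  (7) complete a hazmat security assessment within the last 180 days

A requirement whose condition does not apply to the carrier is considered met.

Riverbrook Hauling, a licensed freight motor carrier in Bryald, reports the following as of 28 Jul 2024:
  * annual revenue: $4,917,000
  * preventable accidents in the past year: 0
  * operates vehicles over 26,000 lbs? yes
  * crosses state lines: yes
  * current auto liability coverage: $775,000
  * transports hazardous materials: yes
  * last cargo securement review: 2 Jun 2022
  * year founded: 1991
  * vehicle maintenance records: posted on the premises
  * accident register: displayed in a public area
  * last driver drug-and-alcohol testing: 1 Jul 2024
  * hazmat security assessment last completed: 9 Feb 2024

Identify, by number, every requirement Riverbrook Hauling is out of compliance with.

2, 4

1. accident register present → met
2. cargo securement review 787 days ago vs limit 730 → not met
3. condition 'transports hazardous materials' holds; preventable accidents in the past year 0 ≤ 3 → met
4. condition 'operates vehicles over 26,000 lbs' holds; auto liability coverage $775,000 < $825,000 → not met
5. driver drug-and-alcohol testing 27 days ago vs limit 30 → met
6. condition 'crosses state lines' holds; vehicle maintenance records present → met
7. hazmat security assessment 170 days ago vs limit 180 → met
Not met: 2, 4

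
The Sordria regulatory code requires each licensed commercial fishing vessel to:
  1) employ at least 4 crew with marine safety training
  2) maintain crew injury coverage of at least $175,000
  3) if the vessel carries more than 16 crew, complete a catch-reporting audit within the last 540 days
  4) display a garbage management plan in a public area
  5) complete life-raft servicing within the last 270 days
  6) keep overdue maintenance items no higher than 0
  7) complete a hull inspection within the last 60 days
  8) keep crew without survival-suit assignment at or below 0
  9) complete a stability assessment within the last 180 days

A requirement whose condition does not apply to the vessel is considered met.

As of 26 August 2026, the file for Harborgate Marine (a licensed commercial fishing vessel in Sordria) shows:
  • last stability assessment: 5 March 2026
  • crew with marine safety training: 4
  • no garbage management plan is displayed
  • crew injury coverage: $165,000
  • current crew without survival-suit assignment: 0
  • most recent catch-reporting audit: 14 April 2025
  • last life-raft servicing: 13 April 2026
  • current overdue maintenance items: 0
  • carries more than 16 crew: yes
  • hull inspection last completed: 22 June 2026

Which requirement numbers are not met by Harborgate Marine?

2, 4, 7

1. crew with marine safety training 4 ≥ 4 → met
2. crew injury coverage $165,000 < $175,000 → not met
3. condition 'carries more than 16 crew' holds; catch-reporting audit 499 days ago vs limit 540 → met
4. garbage management plan absent → not met
5. life-raft servicing 135 days ago vs limit 270 → met
6. overdue maintenance items 0 ≤ 0 → met
7. hull inspection 65 days ago vs limit 60 → not met
8. crew without survival-suit assignment 0 ≤ 0 → met
9. stability assessment 174 days ago vs limit 180 → met
Not met: 2, 4, 7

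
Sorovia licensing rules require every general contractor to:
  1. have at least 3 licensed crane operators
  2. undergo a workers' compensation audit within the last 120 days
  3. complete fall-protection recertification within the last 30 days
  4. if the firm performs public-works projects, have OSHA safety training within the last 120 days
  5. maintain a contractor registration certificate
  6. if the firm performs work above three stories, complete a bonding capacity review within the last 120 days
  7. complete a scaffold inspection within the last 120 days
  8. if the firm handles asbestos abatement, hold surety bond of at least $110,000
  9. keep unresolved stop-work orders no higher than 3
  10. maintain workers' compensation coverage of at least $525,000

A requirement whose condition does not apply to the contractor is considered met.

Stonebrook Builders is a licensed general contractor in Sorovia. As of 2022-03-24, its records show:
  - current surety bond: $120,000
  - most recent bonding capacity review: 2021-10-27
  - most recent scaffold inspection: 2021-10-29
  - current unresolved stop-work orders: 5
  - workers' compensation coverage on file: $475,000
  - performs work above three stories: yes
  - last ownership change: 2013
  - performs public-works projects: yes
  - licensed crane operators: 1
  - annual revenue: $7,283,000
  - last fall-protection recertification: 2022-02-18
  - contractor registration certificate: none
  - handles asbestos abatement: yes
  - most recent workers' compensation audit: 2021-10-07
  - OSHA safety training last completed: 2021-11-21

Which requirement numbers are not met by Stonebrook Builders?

1, 2, 3, 4, 5, 6, 7, 9, 10

1. licensed crane operators 1 < 3 → not met
2. workers' compensation audit 168 days ago vs limit 120 → not met
3. fall-protection recertification 34 days ago vs limit 30 → not met
4. condition 'performs public-works projects' holds; OSHA safety training 123 days ago vs limit 120 → not met
5. contractor registration certificate absent → not met
6. condition 'performs work above three stories' holds; bonding capacity review 148 days ago vs limit 120 → not met
7. scaffold inspection 146 days ago vs limit 120 → not met
8. condition 'handles asbestos abatement' holds; surety bond $120,000 ≥ $110,000 → met
9. unresolved stop-work orders 5 > 3 → not met
10. workers' compensation coverage $475,000 < $525,000 → not met
Not met: 1, 2, 3, 4, 5, 6, 7, 9, 10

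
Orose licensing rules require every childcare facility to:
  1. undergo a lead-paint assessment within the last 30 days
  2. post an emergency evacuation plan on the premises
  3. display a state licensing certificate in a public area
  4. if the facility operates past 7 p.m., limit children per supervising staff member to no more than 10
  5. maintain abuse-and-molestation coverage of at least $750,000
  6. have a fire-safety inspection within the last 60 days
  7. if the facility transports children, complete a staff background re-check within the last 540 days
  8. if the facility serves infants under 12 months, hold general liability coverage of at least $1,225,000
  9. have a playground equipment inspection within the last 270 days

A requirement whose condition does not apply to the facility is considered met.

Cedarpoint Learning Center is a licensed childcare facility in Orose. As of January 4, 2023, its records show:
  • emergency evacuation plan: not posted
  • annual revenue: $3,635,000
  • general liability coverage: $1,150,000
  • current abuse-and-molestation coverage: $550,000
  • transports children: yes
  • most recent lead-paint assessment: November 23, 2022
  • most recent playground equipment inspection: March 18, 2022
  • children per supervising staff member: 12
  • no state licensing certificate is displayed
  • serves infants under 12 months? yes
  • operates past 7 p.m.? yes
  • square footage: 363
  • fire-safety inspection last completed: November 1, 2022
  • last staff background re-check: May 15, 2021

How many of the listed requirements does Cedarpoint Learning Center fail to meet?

1. lead-paint assessment 42 days ago vs limit 30 → not met
2. emergency evacuation plan absent → not met
3. state licensing certificate absent → not met
4. condition 'operates past 7 p.m.' holds; children per supervising staff member 12 > 10 → not met
5. abuse-and-molestation coverage $550,000 < $750,000 → not met
6. fire-safety inspection 64 days ago vs limit 60 → not met
7. condition 'transports children' holds; staff background re-check 599 days ago vs limit 540 → not met
8. condition 'serves infants under 12 months' holds; general liability coverage $1,150,000 < $1,225,000 → not met
9. playground equipment inspection 292 days ago vs limit 270 → not met
Not met: 9 of 9

9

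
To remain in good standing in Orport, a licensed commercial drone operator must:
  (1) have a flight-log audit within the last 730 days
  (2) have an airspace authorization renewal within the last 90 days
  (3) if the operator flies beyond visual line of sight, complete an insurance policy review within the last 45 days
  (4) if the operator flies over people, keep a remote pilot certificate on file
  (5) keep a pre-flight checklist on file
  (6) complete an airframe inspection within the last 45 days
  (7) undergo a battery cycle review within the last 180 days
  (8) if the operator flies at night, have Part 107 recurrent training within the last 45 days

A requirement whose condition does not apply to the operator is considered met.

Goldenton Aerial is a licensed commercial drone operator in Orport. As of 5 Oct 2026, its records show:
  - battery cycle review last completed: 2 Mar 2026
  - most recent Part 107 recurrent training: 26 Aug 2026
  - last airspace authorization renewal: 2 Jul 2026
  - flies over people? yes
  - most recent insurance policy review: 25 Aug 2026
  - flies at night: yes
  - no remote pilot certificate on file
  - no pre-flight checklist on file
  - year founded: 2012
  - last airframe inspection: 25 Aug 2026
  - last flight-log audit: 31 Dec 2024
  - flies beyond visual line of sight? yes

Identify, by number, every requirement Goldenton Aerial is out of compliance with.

1. flight-log audit 643 days ago vs limit 730 → met
2. airspace authorization renewal 95 days ago vs limit 90 → not met
3. condition 'flies beyond visual line of sight' holds; insurance policy review 41 days ago vs limit 45 → met
4. condition 'flies over people' holds; remote pilot certificate absent → not met
5. pre-flight checklist absent → not met
6. airframe inspection 41 days ago vs limit 45 → met
7. battery cycle review 217 days ago vs limit 180 → not met
8. condition 'flies at night' holds; Part 107 recurrent training 40 days ago vs limit 45 → met
Not met: 2, 4, 5, 7

2, 4, 5, 7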